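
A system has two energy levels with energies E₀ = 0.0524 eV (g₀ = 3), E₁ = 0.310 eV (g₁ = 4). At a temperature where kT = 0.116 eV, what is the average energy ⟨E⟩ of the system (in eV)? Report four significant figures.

Eᵢ/kT = 0.451724, 2.67241.
Z = Σ gᵢe^(−Eᵢ/kT) = 3·e^(−0.451724) + 4·e^(−2.67241) = 1.90959 + 0.276342 = 2.18593.
⟨E⟩ = Σ Eᵢ gᵢe^(−Eᵢ/kT) / Z = (0.0524·1.90959 + 0.310·0.276342) / 2.18593 = 0.08497 eV.

0.08497 eV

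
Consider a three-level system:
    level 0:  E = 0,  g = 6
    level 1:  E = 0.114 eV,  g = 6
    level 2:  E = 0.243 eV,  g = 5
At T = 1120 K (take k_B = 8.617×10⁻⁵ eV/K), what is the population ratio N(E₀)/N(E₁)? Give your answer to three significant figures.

k_BT = 8.617×10⁻⁵ × 1120 K = 0.096510 eV.
n₀/n₁ = (g₀/g₁) exp[−(E₀−E₁)/kT] = (6/6) × exp(−(-0.114 eV)/(0.096510 eV)) = (6/6) × exp(1.1812) = 3.26.

3.26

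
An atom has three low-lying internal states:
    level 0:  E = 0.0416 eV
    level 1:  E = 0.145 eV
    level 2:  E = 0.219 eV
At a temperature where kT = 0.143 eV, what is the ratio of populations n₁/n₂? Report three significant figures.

1.68

n₁/n₂ = exp[−(E₁−E₂)/kT] = exp(−(-0.074 eV)/(0.143 eV)) = exp(0.51748) = 1.68.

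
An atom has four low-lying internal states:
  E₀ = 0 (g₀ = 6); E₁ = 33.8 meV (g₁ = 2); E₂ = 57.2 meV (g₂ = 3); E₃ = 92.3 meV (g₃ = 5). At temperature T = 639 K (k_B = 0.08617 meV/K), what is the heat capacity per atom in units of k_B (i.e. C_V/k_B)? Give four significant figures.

0.3256

k_BT = 0.08617 × 639 K = 55.0626 meV.
Eᵢ/kT = 0, 0.613847, 1.03882, 1.67627.
Z = Σ gᵢe^(−Eᵢ/kT) = 6·e^(−0) + 2·e^(−0.613847) + 3·e^(−1.03882) + 5·e^(−1.67627) = 6.00000 + 1.08253 + 1.06162 + 0.935352 = 9.07950.
⟨E⟩ = 20.2266 meV, ⟨E²⟩ = 1396.41 meV².
C_V/k_B = (⟨E²⟩ − ⟨E⟩²)/(kT)² = (1396.41 − 409.115)/3031.89 = 0.3256.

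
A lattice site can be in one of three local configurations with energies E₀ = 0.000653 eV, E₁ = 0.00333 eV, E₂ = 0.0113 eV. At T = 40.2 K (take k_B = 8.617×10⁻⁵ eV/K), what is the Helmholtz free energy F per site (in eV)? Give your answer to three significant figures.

k_BT = 8.617×10⁻⁵ × 40.2 K = 0.0034640 eV.
Eᵢ/kT = 0.18851, 0.96132, 3.2621.
Z = Σ e^(−Eᵢ/kT) = e^(−0.18851) + e^(−0.96132) + e^(−3.2621) = 0.82819 + 0.38239 + 0.038308 = 1.2489.
F = −kT ln Z = −0.0034640 × ln(1.2489) = −0.0034640 × 0.22226 = -0.000770 eV.

-0.000770 eV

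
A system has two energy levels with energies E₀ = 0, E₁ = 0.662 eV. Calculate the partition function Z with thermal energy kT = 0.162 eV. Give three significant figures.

Eᵢ/kT = 0, 4.0864.
Z = Σ e^(−Eᵢ/kT) = e^(−0) + e^(−4.0864) = 1.0000 + 0.016800 = 1.0168.

Z = 1.02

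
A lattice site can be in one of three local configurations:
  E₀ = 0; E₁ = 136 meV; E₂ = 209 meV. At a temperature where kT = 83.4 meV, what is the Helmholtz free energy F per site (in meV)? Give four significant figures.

-20.42 meV

Eᵢ/kT = 0, 1.63070, 2.50600.
Z = Σ e^(−Eᵢ/kT) = e^(−0) + e^(−1.63070) + e^(−2.50600) = 1.00000 + 0.195792 + 0.0815940 = 1.27739.
F = −kT ln Z = −83.4 × ln(1.27739) = −83.4 × 0.244819 = -20.42 meV.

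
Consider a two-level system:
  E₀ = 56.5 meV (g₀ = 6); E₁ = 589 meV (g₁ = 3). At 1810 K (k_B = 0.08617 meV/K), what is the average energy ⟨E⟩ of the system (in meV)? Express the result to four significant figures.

k_BT = 0.08617 × 1810 K = 155.968 meV.
Eᵢ/kT = 0.362254, 3.77642.
Z = Σ gᵢe^(−Eᵢ/kT) = 6·e^(−0.362254) + 3·e^(−3.77642) = 4.17663 + 0.0687136 = 4.24534.
⟨E⟩ = Σ Eᵢ gᵢe^(−Eᵢ/kT) / Z = (56.5·4.17663 + 589·0.0687136) / 4.24534 = 65.12 meV.

65.12 meV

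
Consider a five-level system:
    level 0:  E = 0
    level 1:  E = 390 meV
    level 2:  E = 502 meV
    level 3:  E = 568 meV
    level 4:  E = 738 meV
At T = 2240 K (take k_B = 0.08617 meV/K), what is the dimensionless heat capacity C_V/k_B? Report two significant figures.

k_BT = 0.08617 × 2240 K = 193.0 meV.
Eᵢ/kT = 0, 2.021, 2.601, 2.943, 3.824.
Z = Σ e^(−Eᵢ/kT) = e^(−0) + e^(−2.021) + e^(−2.601) + e^(−2.943) + e^(−3.824) = 1.000 + 0.1325 + 0.07420 + 0.05271 + 0.02184 = 1.281.
⟨E⟩ = 105.4 meV, ⟨E²⟩ = 52890 meV².
C_V/k_B = (⟨E²⟩ − ⟨E⟩²)/(kT)² = (52890 − 11110)/37250 = 1.1.

1.1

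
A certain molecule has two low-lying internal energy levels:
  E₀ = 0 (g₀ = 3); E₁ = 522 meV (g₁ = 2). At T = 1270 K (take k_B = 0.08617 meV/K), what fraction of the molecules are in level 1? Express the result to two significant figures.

k_BT = 0.08617 × 1270 K = 109.4 meV.
Eᵢ/kT = 0, 4.771.
Z = Σ gᵢe^(−Eᵢ/kT) = 3·e^(−0) + 2·e^(−4.771) = 3.000 + 0.01694 = 3.017.
P₁ = g₁ e^(−E₁/kT) / Z = 0.01694/3.017 = 0.0056.

0.0056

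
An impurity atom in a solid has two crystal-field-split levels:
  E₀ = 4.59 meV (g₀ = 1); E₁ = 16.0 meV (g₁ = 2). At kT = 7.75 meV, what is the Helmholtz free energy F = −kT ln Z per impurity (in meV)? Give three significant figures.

1.66 meV

Eᵢ/kT = 0.59226, 2.0645.
Z = Σ gᵢe^(−Eᵢ/kT) = 1·e^(−0.59226) + 2·e^(−2.0645) = 0.55308 + 0.25376 = 0.80684.
F = −kT ln Z = −7.75 × ln(0.80684) = −7.75 × -0.21463 = 1.66 meV.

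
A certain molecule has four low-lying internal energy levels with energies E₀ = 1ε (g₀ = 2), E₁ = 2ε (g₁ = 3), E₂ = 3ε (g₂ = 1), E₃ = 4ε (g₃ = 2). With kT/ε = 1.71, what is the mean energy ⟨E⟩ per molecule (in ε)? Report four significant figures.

Eᵢ/kT = 0.584795, 1.16959, 1.75439, 2.33918.
Z = Σ gᵢe^(−Eᵢ/kT) = 2·e^(−0.584795) + 3·e^(−1.16959) + 1·e^(−1.75439) + 2·e^(−2.33918) = 1.11444 + 0.931483 + 0.173013 + 0.192813 = 2.41175.
⟨E⟩ = Σ Eᵢ gᵢe^(−Eᵢ/kT) / Z = (1·1.11444 + 2·0.931483 + 3·0.173013 + 4·0.192813) / 2.41175 = 1.770 ε.

1.770 ε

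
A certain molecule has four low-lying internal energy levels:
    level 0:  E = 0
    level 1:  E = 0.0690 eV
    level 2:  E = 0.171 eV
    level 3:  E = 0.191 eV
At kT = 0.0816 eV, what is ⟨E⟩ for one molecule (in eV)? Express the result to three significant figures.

Eᵢ/kT = 0, 0.84559, 2.0956, 2.3407.
Z = Σ e^(−Eᵢ/kT) = e^(−0) + e^(−0.84559) + e^(−2.0956) + e^(−2.3407) = 1.0000 + 0.42930 + 0.12300 + 0.096260 = 1.6486.
⟨E⟩ = Σ Eᵢ e^(−Eᵢ/kT) / Z = (0·1.0000 + 0.0690·0.42930 + 0.171·0.12300 + 0.191·0.096260) / 1.6486 = 0.0419 eV.

0.0419 eV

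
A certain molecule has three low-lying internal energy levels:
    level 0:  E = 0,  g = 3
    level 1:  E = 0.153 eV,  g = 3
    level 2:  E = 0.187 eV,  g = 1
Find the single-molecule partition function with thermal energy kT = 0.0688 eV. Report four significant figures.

Eᵢ/kT = 0, 2.22384, 2.71802.
Z = Σ gᵢe^(−Eᵢ/kT) = 3·e^(−0) + 3·e^(−2.22384) + 1·e^(−2.71802) = 3.00000 + 0.324579 + 0.0660053 = 3.39058.

Z = 3.391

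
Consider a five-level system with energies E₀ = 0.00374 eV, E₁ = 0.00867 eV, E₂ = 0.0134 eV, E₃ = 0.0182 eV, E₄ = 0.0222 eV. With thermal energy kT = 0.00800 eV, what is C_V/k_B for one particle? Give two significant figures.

Eᵢ/kT = 0.4675, 1.084, 1.675, 2.275, 2.775.
Z = Σ e^(−Eᵢ/kT) = e^(−0.4675) + e^(−1.084) + e^(−1.675) + e^(−2.275) + e^(−2.775) = 0.6266 + 0.3382 + 0.1873 + 0.1028 + 0.06235 = 1.317.
⟨E⟩ = 0.008383 eV, ⟨E²⟩ = 0.0001007 eV².
C_V/k_B = (⟨E²⟩ − ⟨E⟩²)/(kT)² = (0.0001007 − 0.00007027)/0.00006400 = 0.48.

0.48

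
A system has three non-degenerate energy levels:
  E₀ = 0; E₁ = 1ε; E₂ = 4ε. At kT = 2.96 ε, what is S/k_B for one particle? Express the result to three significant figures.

Eᵢ/kT = 0, 0.33784, 1.3514.
Z = Σ e^(−Eᵢ/kT) = e^(−0) + e^(−0.33784) + e^(−1.3514) = 1.0000 + 0.71331 + 0.25888 = 1.9722.
⟨E⟩ = Σ EᵢPᵢ = 0.88674 ε.
S/k_B = ln Z + ⟨E⟩/kT = ln(1.9722) + 0.88674/2.96 = 0.67915 + 0.29957 = 0.979.

0.979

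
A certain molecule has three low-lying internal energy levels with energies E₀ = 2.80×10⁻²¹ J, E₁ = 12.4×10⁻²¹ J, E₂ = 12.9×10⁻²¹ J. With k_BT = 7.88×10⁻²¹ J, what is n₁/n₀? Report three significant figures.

0.296

n₁/n₀ = exp[−(E₁−E₀)/kT] = exp(−(9.60 ×10⁻²¹ J)/(7.88 ×10⁻²¹ J)) = exp(-1.2183) = 0.296.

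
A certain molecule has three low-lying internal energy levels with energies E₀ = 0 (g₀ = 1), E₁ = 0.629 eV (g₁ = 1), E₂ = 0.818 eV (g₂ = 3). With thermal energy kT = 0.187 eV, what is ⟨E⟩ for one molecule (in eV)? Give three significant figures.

0.0491 eV

Eᵢ/kT = 0, 3.3636, 4.3743.
Z = Σ gᵢe^(−Eᵢ/kT) = 1·e^(−0) + 1·e^(−3.3636) + 3·e^(−4.3743) = 1.0000 + 0.034610 + 0.037791 = 1.0724.
⟨E⟩ = Σ Eᵢ gᵢe^(−Eᵢ/kT) / Z = (0·1.0000 + 0.629·0.034610 + 0.818·0.037791) / 1.0724 = 0.0491 eV.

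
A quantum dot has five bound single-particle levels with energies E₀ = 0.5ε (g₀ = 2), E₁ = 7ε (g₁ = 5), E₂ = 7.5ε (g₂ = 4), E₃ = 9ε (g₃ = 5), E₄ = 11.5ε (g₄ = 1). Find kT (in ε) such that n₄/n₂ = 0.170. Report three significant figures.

10.4 ε

n₄/n₂ = (g₄/g₂) exp[−(E₄−E₂)/kT] = 0.170.
⇒ (E₄−E₂)/kT = ln((1/4)/0.170) = ln(1.4706) = 0.38567.
kT = 4.0ε / 0.38567 = 10.4 ε.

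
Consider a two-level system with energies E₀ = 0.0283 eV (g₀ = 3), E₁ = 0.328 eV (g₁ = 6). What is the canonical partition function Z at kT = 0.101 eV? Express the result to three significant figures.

Z = 2.50

Eᵢ/kT = 0.28020, 3.2475.
Z = Σ gᵢe^(−Eᵢ/kT) = 3·e^(−0.28020) + 6·e^(−3.2475) = 2.2669 + 0.23323 = 2.5001.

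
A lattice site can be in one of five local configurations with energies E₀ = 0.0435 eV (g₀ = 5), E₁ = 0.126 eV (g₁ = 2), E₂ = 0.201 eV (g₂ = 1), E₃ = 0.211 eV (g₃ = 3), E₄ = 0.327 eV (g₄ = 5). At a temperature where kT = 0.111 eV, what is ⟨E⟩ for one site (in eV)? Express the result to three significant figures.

0.0901 eV

Eᵢ/kT = 0.39189, 1.1351, 1.8108, 1.9009, 2.9459.
Z = Σ gᵢe^(−Eᵢ/kT) = 5·e^(−0.39189) + 2·e^(−1.1351) + 1·e^(−1.8108) + 3·e^(−1.9009) + 5·e^(−2.9459) = 3.3789 + 0.64278 + 0.16352 + 0.44830 + 0.26277 = 4.8963.
⟨E⟩ = Σ Eᵢ gᵢe^(−Eᵢ/kT) / Z = (0.0435·3.3789 + 0.126·0.64278 + 0.201·0.16352 + 0.211·0.44830 + 0.327·0.26277) / 4.8963 = 0.0901 eV.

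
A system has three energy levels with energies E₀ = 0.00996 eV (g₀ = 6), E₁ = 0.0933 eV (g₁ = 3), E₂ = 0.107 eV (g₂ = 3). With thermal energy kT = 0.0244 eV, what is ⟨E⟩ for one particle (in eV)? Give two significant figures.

0.012 eV

Eᵢ/kT = 0.4082, 3.824, 4.385.
Z = Σ gᵢe^(−Eᵢ/kT) = 6·e^(−0.4082) + 3·e^(−3.824) + 3·e^(−4.385) = 3.989 + 0.06552 + 0.03739 = 4.092.
⟨E⟩ = Σ Eᵢ gᵢe^(−Eᵢ/kT) / Z = (0.00996·3.989 + 0.0933·0.06552 + 0.107·0.03739) / 4.092 = 0.012 eV.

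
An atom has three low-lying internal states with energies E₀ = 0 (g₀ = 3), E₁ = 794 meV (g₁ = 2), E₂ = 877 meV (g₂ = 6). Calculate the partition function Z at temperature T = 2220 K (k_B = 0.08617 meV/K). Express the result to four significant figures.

k_BT = 0.08617 × 2220 K = 191.297 meV.
Eᵢ/kT = 0, 4.15061, 4.58449.
Z = Σ gᵢe^(−Eᵢ/kT) = 3·e^(−0) + 2·e^(−4.15061) + 6·e^(−4.58449) = 3.00000 + 0.0315096 + 0.0612537 = 3.09276.

Z = 3.093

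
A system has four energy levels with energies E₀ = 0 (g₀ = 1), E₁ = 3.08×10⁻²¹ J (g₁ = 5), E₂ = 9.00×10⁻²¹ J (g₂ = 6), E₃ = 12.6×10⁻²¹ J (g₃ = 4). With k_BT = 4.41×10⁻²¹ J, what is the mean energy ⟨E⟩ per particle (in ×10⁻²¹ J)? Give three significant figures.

3.91 ×10⁻²¹ J

Eᵢ/kT = 0, 0.69841, 2.0408, 2.8571.
Z = Σ gᵢe^(−Eᵢ/kT) = 1·e^(−0) + 5·e^(−0.69841) + 6·e^(−2.0408) + 4·e^(−2.8571) = 1.0000 + 2.4869 + 0.77955 + 0.22974 = 4.4962.
⟨E⟩ = Σ Eᵢ gᵢe^(−Eᵢ/kT) / Z = (0·1.0000 + 3.08·2.4869 + 9.00·0.77955 + 12.6·0.22974) / 4.4962 = 3.91 ×10⁻²¹ J.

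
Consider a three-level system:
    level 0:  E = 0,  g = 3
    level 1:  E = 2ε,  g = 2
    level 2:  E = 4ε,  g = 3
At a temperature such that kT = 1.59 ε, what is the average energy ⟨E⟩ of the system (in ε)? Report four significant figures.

Eᵢ/kT = 0, 1.25786, 2.51572.
Z = Σ gᵢe^(−Eᵢ/kT) = 3·e^(−0) + 2·e^(−1.25786) + 3·e^(−2.51572) = 3.00000 + 0.568523 + 0.242414 = 3.81094.
⟨E⟩ = Σ Eᵢ gᵢe^(−Eᵢ/kT) / Z = (0·3.00000 + 2·0.568523 + 4·0.242414) / 3.81094 = 0.5528 ε.

0.5528 ε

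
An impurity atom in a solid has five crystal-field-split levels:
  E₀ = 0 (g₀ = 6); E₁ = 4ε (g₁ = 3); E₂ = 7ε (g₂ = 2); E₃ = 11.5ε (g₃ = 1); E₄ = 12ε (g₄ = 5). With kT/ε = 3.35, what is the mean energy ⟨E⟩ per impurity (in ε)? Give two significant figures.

Eᵢ/kT = 0, 1.194, 2.090, 3.433, 3.582.
Z = Σ gᵢe^(−Eᵢ/kT) = 6·e^(−0) + 3·e^(−1.194) + 2·e^(−2.090) + 1·e^(−3.433) + 5·e^(−3.582) = 6.000 + 0.9090 + 0.2474 + 0.03229 + 0.1391 = 7.328.
⟨E⟩ = Σ Eᵢ gᵢe^(−Eᵢ/kT) / Z = (0·6.000 + 4·0.9090 + 7·0.2474 + 11.5·0.03229 + 12·0.1391) / 7.328 = 1.0 ε.

1.0 ε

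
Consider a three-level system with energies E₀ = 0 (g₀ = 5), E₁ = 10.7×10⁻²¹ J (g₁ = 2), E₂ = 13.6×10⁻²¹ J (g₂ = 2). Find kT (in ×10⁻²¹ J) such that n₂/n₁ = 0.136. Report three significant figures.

n₂/n₁ = (g₂/g₁) exp[−(E₂−E₁)/kT] = 0.136.
⇒ (E₂−E₁)/kT = ln((2/2)/0.136) = ln(7.3529) = 1.9951.
kT = 2.9 ×10⁻²¹ J / 1.9951 = 1.45 ×10⁻²¹ J.

1.45 ×10⁻²¹ J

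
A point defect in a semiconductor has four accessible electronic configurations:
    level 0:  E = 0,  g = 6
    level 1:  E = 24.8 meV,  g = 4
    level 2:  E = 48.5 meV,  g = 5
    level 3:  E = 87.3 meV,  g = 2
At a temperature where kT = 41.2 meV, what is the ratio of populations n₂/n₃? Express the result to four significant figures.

6.411

n₂/n₃ = (g₂/g₃) exp[−(E₂−E₃)/kT] = (5/2) × exp(−(-38.8 meV)/(41.2 meV)) = (5/2) × exp(0.941748) = 6.411.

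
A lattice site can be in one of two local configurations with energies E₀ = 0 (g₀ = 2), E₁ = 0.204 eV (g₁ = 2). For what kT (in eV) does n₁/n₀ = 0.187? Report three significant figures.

n₁/n₀ = (g₁/g₀) exp[−(E₁−E₀)/kT] = 0.187.
⇒ (E₁−E₀)/kT = ln((2/2)/0.187) = ln(5.3476) = 1.6766.
kT = 0.204 eV / 1.6766 = 0.122 eV.

0.122 eV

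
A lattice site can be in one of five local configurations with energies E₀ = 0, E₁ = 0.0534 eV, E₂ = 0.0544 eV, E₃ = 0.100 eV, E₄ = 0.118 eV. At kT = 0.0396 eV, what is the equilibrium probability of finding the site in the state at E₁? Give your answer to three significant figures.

Eᵢ/kT = 0, 1.3485, 1.3737, 2.5253, 2.9798.
Z = Σ e^(−Eᵢ/kT) = e^(−0) + e^(−1.3485) + e^(−1.3737) + e^(−2.5253) + e^(−2.9798) = 1.0000 + 0.25963 + 0.25317 + 0.080034 + 0.050803 = 1.6436.
P₁ = e^(−E₁/kT) / Z = 0.25963/1.6436 = 0.158.

0.158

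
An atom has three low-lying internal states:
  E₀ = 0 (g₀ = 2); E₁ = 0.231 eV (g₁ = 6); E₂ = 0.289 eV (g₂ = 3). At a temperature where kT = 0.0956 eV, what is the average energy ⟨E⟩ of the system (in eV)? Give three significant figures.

Eᵢ/kT = 0, 2.4163, 3.0230.
Z = Σ gᵢe^(−Eᵢ/kT) = 2·e^(−0) + 6·e^(−2.4163) + 3·e^(−3.0230) = 2.0000 + 0.53551 + 0.14597 = 2.6815.
⟨E⟩ = Σ Eᵢ gᵢe^(−Eᵢ/kT) / Z = (0·2.0000 + 0.231·0.53551 + 0.289·0.14597) / 2.6815 = 0.0619 eV.

0.0619 eV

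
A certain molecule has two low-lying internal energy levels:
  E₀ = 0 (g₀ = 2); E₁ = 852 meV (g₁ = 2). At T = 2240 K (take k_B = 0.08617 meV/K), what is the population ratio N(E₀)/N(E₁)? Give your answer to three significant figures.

k_BT = 0.08617 × 2240 K = 193.02 meV.
n₀/n₁ = (g₀/g₁) exp[−(E₀−E₁)/kT] = (2/2) × exp(−(-852 meV)/(193.02 meV)) = (2/2) × exp(4.4141) = 82.6.

82.6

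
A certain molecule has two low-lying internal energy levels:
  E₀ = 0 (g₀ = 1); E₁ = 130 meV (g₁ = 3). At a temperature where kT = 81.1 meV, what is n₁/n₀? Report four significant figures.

n₁/n₀ = (g₁/g₀) exp[−(E₁−E₀)/kT] = (3/1) × exp(−(130 meV)/(81.1 meV)) = (3/1) × exp(-1.60296) = 0.6039.

0.6039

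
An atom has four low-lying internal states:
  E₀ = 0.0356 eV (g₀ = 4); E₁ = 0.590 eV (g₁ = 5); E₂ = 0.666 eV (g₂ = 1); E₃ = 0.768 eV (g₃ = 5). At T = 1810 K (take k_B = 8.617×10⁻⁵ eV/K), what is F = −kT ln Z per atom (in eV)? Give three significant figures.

-0.188 eV

k_BT = 8.617×10⁻⁵ × 1810 K = 0.15597 eV.
Eᵢ/kT = 0.22825, 3.7828, 4.2701, 4.9240.
Z = Σ gᵢe^(−Eᵢ/kT) = 4·e^(−0.22825) + 5·e^(−3.7828) + 1·e^(−4.2701) + 5·e^(−4.9240) = 3.1837 + 0.11379 + 0.013980 + 0.036350 = 3.3478.
F = −kT ln Z = −0.15597 × ln(3.3478) = −0.15597 × 1.2083 = -0.188 eV.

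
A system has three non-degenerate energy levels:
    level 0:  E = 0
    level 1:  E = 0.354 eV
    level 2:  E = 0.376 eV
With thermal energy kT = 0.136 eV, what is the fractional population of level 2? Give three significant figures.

Eᵢ/kT = 0, 2.6029, 2.7647.
Z = Σ e^(−Eᵢ/kT) = e^(−0) + e^(−2.6029) + e^(−2.7647) = 1.0000 + 0.074058 + 0.062995 = 1.1371.
P₂ = e^(−E₂/kT) / Z = 0.062995/1.1371 = 0.0554.

0.0554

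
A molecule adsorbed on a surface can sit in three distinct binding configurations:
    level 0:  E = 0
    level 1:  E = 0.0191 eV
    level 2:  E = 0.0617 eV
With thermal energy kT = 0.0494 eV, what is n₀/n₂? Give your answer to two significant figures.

3.5

n₀/n₂ = exp[−(E₀−E₂)/kT] = exp(−(-0.0617 eV)/(0.0494 eV)) = exp(1.249) = 3.5.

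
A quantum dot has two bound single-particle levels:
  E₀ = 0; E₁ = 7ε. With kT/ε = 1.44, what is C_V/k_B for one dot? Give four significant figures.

Eᵢ/kT = 0, 4.86111.
Z = Σ e^(−Eᵢ/kT) = e^(−0) + e^(−4.86111) = 1.00000 + 0.00774189 = 1.00774.
⟨E⟩ = 0.0537770 ε, ⟨E²⟩ = 0.376439 ε².
C_V/k_B = (⟨E²⟩ − ⟨E⟩²)/(kT)² = (0.376439 − 0.00289197)/2.07360 = 0.1801.

0.1801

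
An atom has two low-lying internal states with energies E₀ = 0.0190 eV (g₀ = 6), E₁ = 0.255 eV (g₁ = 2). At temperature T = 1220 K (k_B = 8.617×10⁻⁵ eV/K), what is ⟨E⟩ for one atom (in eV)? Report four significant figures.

0.02705 eV

k_BT = 8.617×10⁻⁵ × 1220 K = 0.105127 eV.
Eᵢ/kT = 0.180734, 2.42564.
Z = Σ gᵢe^(−Eᵢ/kT) = 6·e^(−0.180734) + 2·e^(−2.42564) = 5.00794 + 0.176843 = 5.18478.
⟨E⟩ = Σ Eᵢ gᵢe^(−Eᵢ/kT) / Z = (0.0190·5.00794 + 0.255·0.176843) / 5.18478 = 0.02705 eV.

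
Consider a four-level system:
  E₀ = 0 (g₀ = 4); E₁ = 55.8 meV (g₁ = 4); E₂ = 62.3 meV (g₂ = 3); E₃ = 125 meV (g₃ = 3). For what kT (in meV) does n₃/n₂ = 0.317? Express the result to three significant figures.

54.6 meV

n₃/n₂ = (g₃/g₂) exp[−(E₃−E₂)/kT] = 0.317.
⇒ (E₃−E₂)/kT = ln((3/3)/0.317) = ln(3.1546) = 1.1489.
kT = 62.7 meV / 1.1489 = 54.6 meV.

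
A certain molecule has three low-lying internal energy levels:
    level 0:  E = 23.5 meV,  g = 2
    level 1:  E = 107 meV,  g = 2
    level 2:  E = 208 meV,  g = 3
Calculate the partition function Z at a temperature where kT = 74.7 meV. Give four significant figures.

Eᵢ/kT = 0.314592, 1.43240, 2.78447.
Z = Σ gᵢe^(−Eᵢ/kT) = 2·e^(−0.314592) + 2·e^(−1.43240) + 3·e^(−2.78447) = 1.46017 + 0.477471 + 0.185285 = 2.12293.

Z = 2.123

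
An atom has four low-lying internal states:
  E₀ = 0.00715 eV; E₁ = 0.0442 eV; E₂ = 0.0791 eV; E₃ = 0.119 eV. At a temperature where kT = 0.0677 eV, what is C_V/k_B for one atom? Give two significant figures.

0.29

Eᵢ/kT = 0.1056, 0.6529, 1.168, 1.758.
Z = Σ e^(−Eᵢ/kT) = e^(−0.1056) + e^(−0.6529) + e^(−1.168) + e^(−1.758) = 0.8998 + 0.5205 + 0.3110 + 0.1724 = 1.904.
⟨E⟩ = 0.03916 eV, ⟨E²⟩ = 0.002862 eV².
C_V/k_B = (⟨E²⟩ − ⟨E⟩²)/(kT)² = (0.002862 − 0.001534)/0.004583 = 0.29.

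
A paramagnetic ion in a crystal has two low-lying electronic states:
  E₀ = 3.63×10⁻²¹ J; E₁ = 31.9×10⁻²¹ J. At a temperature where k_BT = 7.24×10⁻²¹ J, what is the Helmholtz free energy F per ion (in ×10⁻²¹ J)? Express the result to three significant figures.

Eᵢ/kT = 0.50138, 4.4061.
Z = Σ e^(−Eᵢ/kT) = e^(−0.50138) + e^(−4.4061) = 0.60569 + 0.012203 = 0.61789.
F = −kT ln Z = −7.24 × ln(0.61789) = −7.24 × -0.48144 = 3.49 ×10⁻²¹ J.

3.49 ×10⁻²¹ J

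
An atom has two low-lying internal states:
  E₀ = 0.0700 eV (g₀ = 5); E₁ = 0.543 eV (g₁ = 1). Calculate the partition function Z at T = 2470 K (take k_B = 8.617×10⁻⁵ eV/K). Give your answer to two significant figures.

Z = 3.7

k_BT = 8.617×10⁻⁵ × 2470 K = 0.2128 eV.
Eᵢ/kT = 0.3289, 2.552.
Z = Σ gᵢe^(−Eᵢ/kT) = 5·e^(−0.3289) + 1·e^(−2.552) = 3.599 + 0.07793 = 3.677.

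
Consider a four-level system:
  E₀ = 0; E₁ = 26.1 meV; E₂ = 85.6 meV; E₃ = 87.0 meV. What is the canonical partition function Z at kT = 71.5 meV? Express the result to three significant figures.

Eᵢ/kT = 0, 0.36503, 1.1972, 1.2168.
Z = Σ e^(−Eᵢ/kT) = e^(−0) + e^(−0.36503) + e^(−1.1972) + e^(−1.2168) = 1.0000 + 0.69418 + 0.30204 + 0.29618 = 2.2924.

Z = 2.29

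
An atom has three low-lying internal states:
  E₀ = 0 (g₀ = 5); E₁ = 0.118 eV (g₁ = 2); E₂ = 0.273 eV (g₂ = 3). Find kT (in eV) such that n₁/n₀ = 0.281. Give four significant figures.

n₁/n₀ = (g₁/g₀) exp[−(E₁−E₀)/kT] = 0.281.
⇒ (E₁−E₀)/kT = ln((2/5)/0.281) = ln(1.42349) = 0.353112.
kT = 0.118 eV / 0.353112 = 0.3342 eV.

0.3342 eV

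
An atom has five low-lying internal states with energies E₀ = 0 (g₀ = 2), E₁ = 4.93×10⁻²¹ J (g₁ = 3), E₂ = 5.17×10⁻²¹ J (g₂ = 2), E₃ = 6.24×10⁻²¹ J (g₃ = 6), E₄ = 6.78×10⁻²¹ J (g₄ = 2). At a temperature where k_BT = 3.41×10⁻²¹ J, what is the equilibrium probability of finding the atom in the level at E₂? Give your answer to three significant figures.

0.100

Eᵢ/kT = 0, 1.4457, 1.5161, 1.8299, 1.9883.
Z = Σ gᵢe^(−Eᵢ/kT) = 2·e^(−0) + 3·e^(−1.4457) + 2·e^(−1.5161) + 6·e^(−1.8299) + 2·e^(−1.9883) = 2.0000 + 0.70674 + 0.43913 + 0.96258 + 0.27386 = 4.3823.
P₂ = g₂ e^(−E₂/kT) / Z = 0.43913/4.3823 = 0.100.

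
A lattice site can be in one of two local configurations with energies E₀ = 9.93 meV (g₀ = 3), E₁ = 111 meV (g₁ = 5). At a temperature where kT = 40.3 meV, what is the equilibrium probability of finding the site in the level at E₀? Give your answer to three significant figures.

Eᵢ/kT = 0.24640, 2.7543.
Z = Σ gᵢe^(−Eᵢ/kT) = 3·e^(−0.24640) + 5·e^(−2.7543) = 2.3448 + 0.31827 = 2.6631.
P₀ = g₀ e^(−E₀/kT) / Z = 2.3448/2.6631 = 0.880.

0.880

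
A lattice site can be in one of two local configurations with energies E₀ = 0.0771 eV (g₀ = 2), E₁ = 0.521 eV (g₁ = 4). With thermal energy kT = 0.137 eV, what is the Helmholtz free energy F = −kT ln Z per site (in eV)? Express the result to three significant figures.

Eᵢ/kT = 0.56277, 3.8029.
Z = Σ gᵢe^(−Eᵢ/kT) = 2·e^(−0.56277) + 4·e^(−3.8029) = 1.1393 + 0.089224 = 1.2285.
F = −kT ln Z = −0.137 × ln(1.2285) = −0.137 × 0.20579 = -0.0282 eV.

-0.0282 eV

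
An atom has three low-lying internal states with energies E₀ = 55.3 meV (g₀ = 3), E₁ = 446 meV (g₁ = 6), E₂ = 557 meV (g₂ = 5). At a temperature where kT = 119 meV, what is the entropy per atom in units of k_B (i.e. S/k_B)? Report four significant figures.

1.512

Eᵢ/kT = 0.464706, 3.74790, 4.68067.
Z = Σ gᵢe^(−Eᵢ/kT) = 3·e^(−0.464706) + 6·e^(−3.74790) + 5·e^(−4.68067) = 1.88496 + 0.141403 + 0.0463640 = 2.07273.
⟨E⟩ = Σ EᵢPᵢ = 93.1760 meV.
S/k_B = ln Z + ⟨E⟩/kT = ln(2.07273) + 93.1760/119 = 0.728867 + 0.782992 = 1.512.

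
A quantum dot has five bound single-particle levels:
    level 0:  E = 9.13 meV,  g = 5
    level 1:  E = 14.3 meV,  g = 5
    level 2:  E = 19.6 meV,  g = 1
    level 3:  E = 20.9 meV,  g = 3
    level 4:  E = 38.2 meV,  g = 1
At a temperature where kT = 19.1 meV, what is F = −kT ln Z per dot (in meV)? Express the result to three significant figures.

Eᵢ/kT = 0.47801, 0.74869, 1.0262, 1.0942, 2.0000.
Z = Σ gᵢe^(−Eᵢ/kT) = 5·e^(−0.47801) + 5·e^(−0.74869) + 1·e^(−1.0262) + 3·e^(−1.0942) + 1·e^(−2.0000) = 3.1001 + 2.3649 + 0.35837 + 1.0044 + 0.13534 = 6.9631.
F = −kT ln Z = −19.1 × ln(6.9631) = −19.1 × 1.9406 = -37.1 meV.

-37.1 meV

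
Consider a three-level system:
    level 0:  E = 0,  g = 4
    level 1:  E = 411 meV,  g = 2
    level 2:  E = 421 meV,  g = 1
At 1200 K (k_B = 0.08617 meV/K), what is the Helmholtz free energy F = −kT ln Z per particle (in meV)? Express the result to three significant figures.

-145 meV

k_BT = 0.08617 × 1200 K = 103.40 meV.
Eᵢ/kT = 0, 3.9749, 4.0716.
Z = Σ gᵢe^(−Eᵢ/kT) = 4·e^(−0) + 2·e^(−3.9749) + 1·e^(−4.0716) = 4.0000 + 0.037562 + 0.017050 = 4.0546.
F = −kT ln Z = −103.40 × ln(4.0546) = −103.40 × 1.3999 = -145 meV.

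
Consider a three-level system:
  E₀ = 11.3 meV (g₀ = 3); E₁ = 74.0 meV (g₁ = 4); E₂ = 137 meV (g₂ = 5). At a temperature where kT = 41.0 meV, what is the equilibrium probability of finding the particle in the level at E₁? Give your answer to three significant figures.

0.211

Eᵢ/kT = 0.27561, 1.8049, 3.3415.
Z = Σ gᵢe^(−Eᵢ/kT) = 3·e^(−0.27561) + 4·e^(−1.8049) + 5·e^(−3.3415) = 2.2773 + 0.65796 + 0.17692 = 3.1122.
P₁ = g₁ e^(−E₁/kT) / Z = 0.65796/3.1122 = 0.211.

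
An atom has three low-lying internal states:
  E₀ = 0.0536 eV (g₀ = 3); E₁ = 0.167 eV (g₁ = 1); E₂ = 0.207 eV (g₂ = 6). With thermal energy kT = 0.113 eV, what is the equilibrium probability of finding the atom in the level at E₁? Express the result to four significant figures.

Eᵢ/kT = 0.474336, 1.47788, 1.83186.
Z = Σ gᵢe^(−Eᵢ/kT) = 3·e^(−0.474336) + 1·e^(−1.47788) + 6·e^(−1.83186) = 1.86689 + 0.228121 + 0.960693 = 3.05570.
P₁ = g₁ e^(−E₁/kT) / Z = 0.228121/3.05570 = 0.07465.

0.07465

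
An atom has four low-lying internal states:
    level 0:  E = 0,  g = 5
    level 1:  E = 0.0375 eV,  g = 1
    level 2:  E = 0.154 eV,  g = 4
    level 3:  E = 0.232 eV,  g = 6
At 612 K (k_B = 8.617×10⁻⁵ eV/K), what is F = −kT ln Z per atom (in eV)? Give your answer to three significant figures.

-0.0925 eV

k_BT = 8.617×10⁻⁵ × 612 K = 0.052736 eV.
Eᵢ/kT = 0, 0.71109, 2.9202, 4.3993.
Z = Σ gᵢe^(−Eᵢ/kT) = 5·e^(−0) + 1·e^(−0.71109) + 4·e^(−2.9202) + 6·e^(−4.3993) = 5.0000 + 0.49111 + 0.21569 + 0.073716 = 5.7805.
F = −kT ln Z = −0.052736 × ln(5.7805) = −0.052736 × 1.7545 = -0.0925 eV.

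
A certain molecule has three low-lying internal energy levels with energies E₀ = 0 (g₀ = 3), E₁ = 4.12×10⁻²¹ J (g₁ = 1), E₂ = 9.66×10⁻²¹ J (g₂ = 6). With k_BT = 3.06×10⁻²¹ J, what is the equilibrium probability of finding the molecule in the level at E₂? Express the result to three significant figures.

0.0726

Eᵢ/kT = 0, 1.3464, 3.1569.
Z = Σ gᵢe^(−Eᵢ/kT) = 3·e^(−0) + 1·e^(−1.3464) + 6·e^(−3.1569) = 3.0000 + 0.26018 + 0.25534 = 3.5155.
P₂ = g₂ e^(−E₂/kT) / Z = 0.25534/3.5155 = 0.0726.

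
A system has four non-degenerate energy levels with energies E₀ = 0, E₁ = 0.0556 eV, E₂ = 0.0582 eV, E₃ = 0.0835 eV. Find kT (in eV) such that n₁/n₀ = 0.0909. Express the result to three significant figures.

0.0232 eV

n₁/n₀ = exp[−(E₁−E₀)/kT] = 0.0909.
⇒ (E₁−E₀)/kT = ln(1/0.0909) = ln(11.001) = 2.3980.
kT = 0.0556 eV / 2.3980 = 0.0232 eV.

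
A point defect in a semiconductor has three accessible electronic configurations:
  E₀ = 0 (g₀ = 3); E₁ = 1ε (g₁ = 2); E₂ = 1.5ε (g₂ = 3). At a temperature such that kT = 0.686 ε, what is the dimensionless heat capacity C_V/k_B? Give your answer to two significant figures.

0.55

Eᵢ/kT = 0, 1.458, 2.187.
Z = Σ gᵢe^(−Eᵢ/kT) = 3·e^(−0) + 2·e^(−1.458) + 3·e^(−2.187) = 3.000 + 0.4654 + 0.3368 = 3.802.
⟨E⟩ = 0.2553 ε, ⟨E²⟩ = 0.3217 ε².
C_V/k_B = (⟨E²⟩ − ⟨E⟩²)/(kT)² = (0.3217 − 0.06518)/0.4706 = 0.55.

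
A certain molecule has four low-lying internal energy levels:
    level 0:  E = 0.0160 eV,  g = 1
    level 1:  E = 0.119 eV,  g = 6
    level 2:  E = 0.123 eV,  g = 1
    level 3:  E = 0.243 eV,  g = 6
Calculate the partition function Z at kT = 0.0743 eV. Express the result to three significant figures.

Z = 2.43

Eᵢ/kT = 0.21534, 1.6016, 1.6555, 3.2705.
Z = Σ gᵢe^(−Eᵢ/kT) = 1·e^(−0.21534) + 6·e^(−1.6016) + 1·e^(−1.6555) + 6·e^(−3.2705) = 0.80627 + 1.2094 + 0.19100 + 0.22792 = 2.4346.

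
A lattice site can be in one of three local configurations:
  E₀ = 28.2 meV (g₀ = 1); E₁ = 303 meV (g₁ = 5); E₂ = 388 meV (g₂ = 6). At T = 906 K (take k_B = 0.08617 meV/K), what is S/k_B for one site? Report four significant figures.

k_BT = 0.08617 × 906 K = 78.0700 meV.
Eᵢ/kT = 0.361214, 3.88113, 4.96990.
Z = Σ gᵢe^(−Eᵢ/kT) = 1·e^(−0.361214) + 5·e^(−3.88113) + 6·e^(−4.96990) = 0.696830 + 0.103138 + 0.0416631 = 0.841631.
⟨E⟩ = Σ EᵢPᵢ = 79.6866 meV.
S/k_B = ln Z + ⟨E⟩/kT = ln(0.841631) + 79.6866/78.0700 = -0.172414 + 1.02071 = 0.8483.

0.8483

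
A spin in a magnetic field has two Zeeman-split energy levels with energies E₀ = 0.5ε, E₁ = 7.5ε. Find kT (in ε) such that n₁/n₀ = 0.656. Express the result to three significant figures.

n₁/n₀ = exp[−(E₁−E₀)/kT] = 0.656.
⇒ (E₁−E₀)/kT = ln(1/0.656) = ln(1.5244) = 0.42160.
kT = 7.0ε / 0.42160 = 16.6 ε.

16.6 ε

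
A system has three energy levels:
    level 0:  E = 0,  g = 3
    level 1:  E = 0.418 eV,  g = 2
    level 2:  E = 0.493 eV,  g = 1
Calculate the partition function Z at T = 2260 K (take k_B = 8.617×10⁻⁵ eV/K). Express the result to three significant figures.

Z = 3.31

k_BT = 8.617×10⁻⁵ × 2260 K = 0.19474 eV.
Eᵢ/kT = 0, 2.1465, 2.5316.
Z = Σ gᵢe^(−Eᵢ/kT) = 3·e^(−0) + 2·e^(−2.1465) + 1·e^(−2.5316) = 3.0000 + 0.23379 + 0.079532 = 3.3133.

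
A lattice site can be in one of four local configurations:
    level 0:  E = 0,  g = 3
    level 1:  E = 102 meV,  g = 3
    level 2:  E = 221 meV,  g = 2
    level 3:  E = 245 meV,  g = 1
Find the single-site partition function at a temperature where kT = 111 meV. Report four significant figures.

Eᵢ/kT = 0, 0.918919, 1.99099, 2.20721.
Z = Σ gᵢe^(−Eᵢ/kT) = 3·e^(−0) + 3·e^(−0.918919) + 2·e^(−1.99099) + 1·e^(−2.20721) = 3.00000 + 1.19685 + 0.273120 + 0.110007 = 4.57998.

Z = 4.580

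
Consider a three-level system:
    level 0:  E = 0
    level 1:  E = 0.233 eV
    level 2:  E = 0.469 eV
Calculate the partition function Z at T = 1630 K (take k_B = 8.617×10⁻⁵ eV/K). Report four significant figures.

k_BT = 8.617×10⁻⁵ × 1630 K = 0.140457 eV.
Eᵢ/kT = 0, 1.65887, 3.33910.
Z = Σ e^(−Eᵢ/kT) = e^(−0) + e^(−1.65887) + e^(−3.33910) = 1.00000 + 0.190354 + 0.0354689 = 1.22582.

Z = 1.226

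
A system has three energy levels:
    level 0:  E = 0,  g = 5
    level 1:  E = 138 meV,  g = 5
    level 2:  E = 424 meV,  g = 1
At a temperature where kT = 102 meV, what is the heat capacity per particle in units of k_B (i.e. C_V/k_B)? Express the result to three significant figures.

0.335

Eᵢ/kT = 0, 1.3529, 4.1569.
Z = Σ gᵢe^(−Eᵢ/kT) = 5·e^(−0) + 5·e^(−1.3529) + 1·e^(−4.1569) = 5.0000 + 1.2924 + 0.015656 = 6.3081.
⟨E⟩ = 29.326 meV, ⟨E²⟩ = 4347.9 meV².
C_V/k_B = (⟨E²⟩ − ⟨E⟩²)/(kT)² = (4347.9 − 860.01)/10404 = 0.335.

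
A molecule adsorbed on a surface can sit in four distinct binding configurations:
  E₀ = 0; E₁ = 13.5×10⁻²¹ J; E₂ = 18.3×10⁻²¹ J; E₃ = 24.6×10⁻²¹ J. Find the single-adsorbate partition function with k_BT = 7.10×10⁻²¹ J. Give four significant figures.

Z = 1.257

Eᵢ/kT = 0, 1.90141, 2.57746, 3.46479.
Z = Σ e^(−Eᵢ/kT) = e^(−0) + e^(−1.90141) + e^(−2.57746) + e^(−3.46479) = 1.00000 + 0.149358 + 0.0759667 + 0.0312796 = 1.25660.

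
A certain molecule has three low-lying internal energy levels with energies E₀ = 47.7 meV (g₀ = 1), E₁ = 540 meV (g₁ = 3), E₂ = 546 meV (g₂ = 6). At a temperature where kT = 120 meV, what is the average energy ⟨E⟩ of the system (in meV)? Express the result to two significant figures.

110 meV

Eᵢ/kT = 0.3975, 4.500, 4.550.
Z = Σ gᵢe^(−Eᵢ/kT) = 1·e^(−0.3975) + 3·e^(−4.500) + 6·e^(−4.550) = 0.6720 + 0.03333 + 0.06340 = 0.7687.
⟨E⟩ = Σ Eᵢ gᵢe^(−Eᵢ/kT) / Z = (47.7·0.6720 + 540·0.03333 + 546·0.06340) / 0.7687 = 110 meV.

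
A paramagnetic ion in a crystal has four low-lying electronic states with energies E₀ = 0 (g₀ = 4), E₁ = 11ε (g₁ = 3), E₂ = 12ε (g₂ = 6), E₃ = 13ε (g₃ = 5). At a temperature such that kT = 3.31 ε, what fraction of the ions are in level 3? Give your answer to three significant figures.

Eᵢ/kT = 0, 3.3233, 3.6254, 3.9275.
Z = Σ gᵢe^(−Eᵢ/kT) = 4·e^(−0) + 3·e^(−3.3233) + 6·e^(−3.6254) + 5·e^(−3.9275) = 4.0000 + 0.10810 + 0.15983 + 0.098464 = 4.3664.
P₃ = g₃ e^(−E₃/kT) / Z = 0.098464/4.3664 = 0.0226.

0.0226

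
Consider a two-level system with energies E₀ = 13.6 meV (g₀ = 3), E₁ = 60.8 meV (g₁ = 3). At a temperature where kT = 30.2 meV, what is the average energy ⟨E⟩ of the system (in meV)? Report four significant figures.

21.78 meV

Eᵢ/kT = 0.450331, 2.01325.
Z = Σ gᵢe^(−Eᵢ/kT) = 3·e^(−0.450331) + 3·e^(−2.01325) = 1.91225 + 0.400662 = 2.31291.
⟨E⟩ = Σ Eᵢ gᵢe^(−Eᵢ/kT) / Z = (13.6·1.91225 + 60.8·0.400662) / 2.31291 = 21.78 meV.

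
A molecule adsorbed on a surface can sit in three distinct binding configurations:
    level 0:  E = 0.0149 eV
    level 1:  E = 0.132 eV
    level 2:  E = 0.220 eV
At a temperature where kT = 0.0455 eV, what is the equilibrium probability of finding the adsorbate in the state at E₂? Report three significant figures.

0.0101

Eᵢ/kT = 0.32747, 2.9011, 4.8352.
Z = Σ e^(−Eᵢ/kT) = e^(−0.32747) + e^(−2.9011) + e^(−4.8352) = 0.72074 + 0.054963 + 0.0079451 = 0.78365.
P₂ = e^(−E₂/kT) / Z = 0.0079451/0.78365 = 0.0101.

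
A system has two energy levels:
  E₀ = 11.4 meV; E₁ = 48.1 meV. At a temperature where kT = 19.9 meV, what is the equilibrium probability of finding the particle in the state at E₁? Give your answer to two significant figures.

0.14

Eᵢ/kT = 0.5729, 2.417.
Z = Σ e^(−Eᵢ/kT) = e^(−0.5729) + e^(−2.417) = 0.5639 + 0.08919 = 0.6531.
P₁ = e^(−E₁/kT) / Z = 0.08919/0.6531 = 0.14.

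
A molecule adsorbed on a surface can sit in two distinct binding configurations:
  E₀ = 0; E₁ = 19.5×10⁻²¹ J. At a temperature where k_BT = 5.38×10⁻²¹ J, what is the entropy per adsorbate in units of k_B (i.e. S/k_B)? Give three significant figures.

Eᵢ/kT = 0, 3.6245.
Z = Σ e^(−Eᵢ/kT) = e^(−0) + e^(−3.6245) = 1.0000 + 0.026662 = 1.0267.
⟨E⟩ = Σ EᵢPᵢ = 0.50639 ×10⁻²¹ J.
S/k_B = ln Z + ⟨E⟩/kT = ln(1.0267) + 0.50639/5.38 = 0.026350 + 0.094125 = 0.120.

0.120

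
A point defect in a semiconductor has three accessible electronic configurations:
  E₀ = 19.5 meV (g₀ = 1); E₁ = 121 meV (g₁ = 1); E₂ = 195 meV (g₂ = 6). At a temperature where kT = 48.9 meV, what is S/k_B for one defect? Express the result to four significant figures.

Eᵢ/kT = 0.398773, 2.47444, 3.98773.
Z = Σ gᵢe^(−Eᵢ/kT) = 1·e^(−0.398773) + 1·e^(−2.47444) + 6·e^(−3.98773) = 0.671143 + 0.0842101 + 0.111251 = 0.866604.
⟨E⟩ = Σ EᵢPᵢ = 51.8930 meV.
S/k_B = ln Z + ⟨E⟩/kT = ln(0.866604) + 51.8930/48.9 = -0.143173 + 1.06121 = 0.9180.

0.9180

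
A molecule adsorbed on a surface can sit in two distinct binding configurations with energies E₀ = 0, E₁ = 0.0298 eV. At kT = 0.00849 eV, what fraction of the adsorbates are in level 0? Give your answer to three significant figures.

Eᵢ/kT = 0, 3.5100.
Z = Σ e^(−Eᵢ/kT) = e^(−0) + e^(−3.5100) = 1.0000 + 0.029897 = 1.0299.
P₀ = e^(−E₀/kT) / Z = 1.0000/1.0299 = 0.971.

0.971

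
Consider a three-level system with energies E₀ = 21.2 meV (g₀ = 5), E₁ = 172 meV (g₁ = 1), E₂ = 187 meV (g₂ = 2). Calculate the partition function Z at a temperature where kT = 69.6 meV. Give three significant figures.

Eᵢ/kT = 0.30460, 2.4713, 2.6868.
Z = Σ gᵢe^(−Eᵢ/kT) = 5·e^(−0.30460) + 1·e^(−2.4713) + 2·e^(−2.6868) = 3.6871 + 0.084475 + 0.13620 = 3.9078.

Z = 3.91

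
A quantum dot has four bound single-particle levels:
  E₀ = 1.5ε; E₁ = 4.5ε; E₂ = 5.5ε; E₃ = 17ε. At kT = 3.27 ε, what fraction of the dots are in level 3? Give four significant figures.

Eᵢ/kT = 0.458716, 1.37615, 1.68196, 5.19878.
Z = Σ e^(−Eᵢ/kT) = e^(−0.458716) + e^(−1.37615) + e^(−1.68196) + e^(−5.19878) = 0.632095 + 0.252549 + 0.186009 + 0.00552330 = 1.07618.
P₃ = e^(−E₃/kT) / Z = 0.00552330/1.07618 = 0.005132.

0.005132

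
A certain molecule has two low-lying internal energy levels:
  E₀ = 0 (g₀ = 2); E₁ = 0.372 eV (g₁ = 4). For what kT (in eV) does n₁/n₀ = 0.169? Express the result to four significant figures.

n₁/n₀ = (g₁/g₀) exp[−(E₁−E₀)/kT] = 0.169.
⇒ (E₁−E₀)/kT = ln((4/2)/0.169) = ln(11.8343) = 2.47100.
kT = 0.372 eV / 2.47100 = 0.1505 eV.

0.1505 eV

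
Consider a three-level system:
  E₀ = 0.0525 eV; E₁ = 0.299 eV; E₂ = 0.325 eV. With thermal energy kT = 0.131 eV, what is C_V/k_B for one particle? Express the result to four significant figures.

Eᵢ/kT = 0.400763, 2.28244, 2.48092.
Z = Σ e^(−Eᵢ/kT) = e^(−0.400763) + e^(−2.28244) + e^(−2.48092) = 0.669809 + 0.102035 + 0.0836662 = 0.855510.
⟨E⟩ = 0.108549 eV, ⟨E²⟩ = 0.0231504 eV².
C_V/k_B = (⟨E²⟩ − ⟨E⟩²)/(kT)² = (0.0231504 − 0.0117829)/0.0171610 = 0.6624.

0.6624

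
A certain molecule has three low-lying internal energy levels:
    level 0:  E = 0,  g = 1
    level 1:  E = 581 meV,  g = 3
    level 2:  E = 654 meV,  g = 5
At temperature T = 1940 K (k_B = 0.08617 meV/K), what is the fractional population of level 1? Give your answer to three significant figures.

k_BT = 0.08617 × 1940 K = 167.17 meV.
Eᵢ/kT = 0, 3.4755, 3.9122.
Z = Σ gᵢe^(−Eᵢ/kT) = 1·e^(−0) + 3·e^(−3.4755) + 5·e^(−3.9122) = 1.0000 + 0.092839 + 0.099982 = 1.1928.
P₁ = g₁ e^(−E₁/kT) / Z = 0.092839/1.1928 = 0.0778.

0.0778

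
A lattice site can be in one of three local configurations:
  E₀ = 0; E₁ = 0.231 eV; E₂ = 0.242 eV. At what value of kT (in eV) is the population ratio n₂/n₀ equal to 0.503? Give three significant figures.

0.352 eV

n₂/n₀ = exp[−(E₂−E₀)/kT] = 0.503.
⇒ (E₂−E₀)/kT = ln(1/0.503) = ln(1.9881) = 0.68718.
kT = 0.242 eV / 0.68718 = 0.352 eV.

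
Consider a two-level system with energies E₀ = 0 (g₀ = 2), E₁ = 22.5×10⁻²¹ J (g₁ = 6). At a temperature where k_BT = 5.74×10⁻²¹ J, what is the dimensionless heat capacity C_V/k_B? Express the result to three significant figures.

0.815

Eᵢ/kT = 0, 3.9199.
Z = Σ gᵢe^(−Eᵢ/kT) = 2·e^(−0) + 6·e^(−3.9199) = 2.0000 + 0.11906 = 2.1191.
⟨E⟩ = 1.2641, ⟨E²⟩ = 28.443.
C_V/k_B = (⟨E²⟩ − ⟨E⟩²)/(kT)² = (28.443 − 1.5979)/32.948 = 0.815.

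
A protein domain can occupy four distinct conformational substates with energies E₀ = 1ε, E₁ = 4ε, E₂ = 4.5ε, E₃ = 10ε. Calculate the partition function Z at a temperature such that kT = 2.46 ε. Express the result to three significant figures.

Z = 1.04

Eᵢ/kT = 0.40650, 1.6260, 1.8293, 4.0650.
Z = Σ e^(−Eᵢ/kT) = e^(−0.40650) + e^(−1.6260) + e^(−1.8293) + e^(−4.0650) = 0.66598 + 0.19671 + 0.16053 + 0.017163 = 1.0404.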